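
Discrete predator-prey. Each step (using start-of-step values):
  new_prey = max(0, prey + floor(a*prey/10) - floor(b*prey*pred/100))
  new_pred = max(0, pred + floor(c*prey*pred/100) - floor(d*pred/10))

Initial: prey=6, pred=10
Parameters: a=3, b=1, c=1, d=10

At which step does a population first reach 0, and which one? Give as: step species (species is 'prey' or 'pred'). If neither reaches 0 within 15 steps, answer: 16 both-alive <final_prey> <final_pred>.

Step 1: prey: 6+1-0=7; pred: 10+0-10=0
First extinction: pred at step 1

Answer: 1 pred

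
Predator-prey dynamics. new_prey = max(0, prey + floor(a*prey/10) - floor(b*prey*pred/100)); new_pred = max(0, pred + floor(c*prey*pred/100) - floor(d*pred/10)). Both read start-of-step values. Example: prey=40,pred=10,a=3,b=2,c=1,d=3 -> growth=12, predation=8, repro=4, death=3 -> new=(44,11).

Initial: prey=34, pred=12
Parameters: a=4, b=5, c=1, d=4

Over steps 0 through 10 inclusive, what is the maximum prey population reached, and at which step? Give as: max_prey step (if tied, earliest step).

Step 1: prey: 34+13-20=27; pred: 12+4-4=12
Step 2: prey: 27+10-16=21; pred: 12+3-4=11
Step 3: prey: 21+8-11=18; pred: 11+2-4=9
Step 4: prey: 18+7-8=17; pred: 9+1-3=7
Step 5: prey: 17+6-5=18; pred: 7+1-2=6
Step 6: prey: 18+7-5=20; pred: 6+1-2=5
Step 7: prey: 20+8-5=23; pred: 5+1-2=4
Step 8: prey: 23+9-4=28; pred: 4+0-1=3
Step 9: prey: 28+11-4=35; pred: 3+0-1=2
Step 10: prey: 35+14-3=46; pred: 2+0-0=2
Max prey = 46 at step 10

Answer: 46 10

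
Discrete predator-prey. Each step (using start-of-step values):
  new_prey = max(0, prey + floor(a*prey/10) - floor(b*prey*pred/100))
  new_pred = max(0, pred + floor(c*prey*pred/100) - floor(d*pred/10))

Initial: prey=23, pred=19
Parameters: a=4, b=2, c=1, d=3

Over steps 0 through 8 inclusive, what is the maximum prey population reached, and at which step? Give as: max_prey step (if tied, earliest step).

Answer: 39 8

Derivation:
Step 1: prey: 23+9-8=24; pred: 19+4-5=18
Step 2: prey: 24+9-8=25; pred: 18+4-5=17
Step 3: prey: 25+10-8=27; pred: 17+4-5=16
Step 4: prey: 27+10-8=29; pred: 16+4-4=16
Step 5: prey: 29+11-9=31; pred: 16+4-4=16
Step 6: prey: 31+12-9=34; pred: 16+4-4=16
Step 7: prey: 34+13-10=37; pred: 16+5-4=17
Step 8: prey: 37+14-12=39; pred: 17+6-5=18
Max prey = 39 at step 8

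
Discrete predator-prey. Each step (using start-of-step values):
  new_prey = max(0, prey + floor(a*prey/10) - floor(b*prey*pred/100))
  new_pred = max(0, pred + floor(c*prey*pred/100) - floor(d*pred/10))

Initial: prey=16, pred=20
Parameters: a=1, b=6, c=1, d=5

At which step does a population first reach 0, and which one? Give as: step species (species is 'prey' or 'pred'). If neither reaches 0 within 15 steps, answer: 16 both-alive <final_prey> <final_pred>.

Step 1: prey: 16+1-19=0; pred: 20+3-10=13
First extinction: prey at step 1

Answer: 1 prey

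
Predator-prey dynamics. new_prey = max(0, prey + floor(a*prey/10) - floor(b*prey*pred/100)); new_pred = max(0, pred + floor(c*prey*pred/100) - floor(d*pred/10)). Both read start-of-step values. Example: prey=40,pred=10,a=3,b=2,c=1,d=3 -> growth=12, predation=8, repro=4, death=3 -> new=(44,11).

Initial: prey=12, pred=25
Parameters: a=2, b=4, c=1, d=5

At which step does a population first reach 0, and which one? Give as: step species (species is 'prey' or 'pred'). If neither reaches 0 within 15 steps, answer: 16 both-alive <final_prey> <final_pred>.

Answer: 16 both-alive 1 1

Derivation:
Step 1: prey: 12+2-12=2; pred: 25+3-12=16
Step 2: prey: 2+0-1=1; pred: 16+0-8=8
Step 3: prey: 1+0-0=1; pred: 8+0-4=4
Step 4: prey: 1+0-0=1; pred: 4+0-2=2
Step 5: prey: 1+0-0=1; pred: 2+0-1=1
Step 6: prey: 1+0-0=1; pred: 1+0-0=1
Steps 7-15: state stable at prey=1, pred=1 (no change)
No extinction within 15 steps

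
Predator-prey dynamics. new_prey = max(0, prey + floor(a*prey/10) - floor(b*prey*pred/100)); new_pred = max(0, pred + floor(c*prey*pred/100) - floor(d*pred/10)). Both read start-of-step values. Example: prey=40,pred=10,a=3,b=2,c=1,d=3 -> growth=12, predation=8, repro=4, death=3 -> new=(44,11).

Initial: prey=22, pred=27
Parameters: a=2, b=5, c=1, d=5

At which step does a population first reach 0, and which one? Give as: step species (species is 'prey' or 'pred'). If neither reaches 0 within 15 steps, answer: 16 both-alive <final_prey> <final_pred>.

Answer: 1 prey

Derivation:
Step 1: prey: 22+4-29=0; pred: 27+5-13=19
First extinction: prey at step 1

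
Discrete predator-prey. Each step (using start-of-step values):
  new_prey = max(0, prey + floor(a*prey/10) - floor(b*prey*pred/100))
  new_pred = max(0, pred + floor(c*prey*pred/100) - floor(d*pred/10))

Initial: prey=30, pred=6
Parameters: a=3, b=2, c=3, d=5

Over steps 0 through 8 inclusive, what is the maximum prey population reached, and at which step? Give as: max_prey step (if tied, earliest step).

Step 1: prey: 30+9-3=36; pred: 6+5-3=8
Step 2: prey: 36+10-5=41; pred: 8+8-4=12
Step 3: prey: 41+12-9=44; pred: 12+14-6=20
Step 4: prey: 44+13-17=40; pred: 20+26-10=36
Step 5: prey: 40+12-28=24; pred: 36+43-18=61
Step 6: prey: 24+7-29=2; pred: 61+43-30=74
Step 7: prey: 2+0-2=0; pred: 74+4-37=41
Step 8: prey: 0+0-0=0; pred: 41+0-20=21
Max prey = 44 at step 3

Answer: 44 3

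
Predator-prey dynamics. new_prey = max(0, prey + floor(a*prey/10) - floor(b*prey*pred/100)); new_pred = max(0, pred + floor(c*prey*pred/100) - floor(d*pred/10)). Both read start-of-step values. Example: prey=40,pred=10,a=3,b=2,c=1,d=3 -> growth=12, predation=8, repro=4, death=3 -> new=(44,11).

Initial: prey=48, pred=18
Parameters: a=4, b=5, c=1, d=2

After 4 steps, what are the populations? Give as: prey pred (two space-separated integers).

Answer: 0 17

Derivation:
Step 1: prey: 48+19-43=24; pred: 18+8-3=23
Step 2: prey: 24+9-27=6; pred: 23+5-4=24
Step 3: prey: 6+2-7=1; pred: 24+1-4=21
Step 4: prey: 1+0-1=0; pred: 21+0-4=17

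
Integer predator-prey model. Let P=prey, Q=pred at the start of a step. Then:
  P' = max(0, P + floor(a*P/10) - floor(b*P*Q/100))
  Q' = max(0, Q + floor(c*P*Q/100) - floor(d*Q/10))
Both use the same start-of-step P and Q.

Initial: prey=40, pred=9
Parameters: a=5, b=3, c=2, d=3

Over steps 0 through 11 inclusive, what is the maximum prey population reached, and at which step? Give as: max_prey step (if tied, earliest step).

Answer: 54 2

Derivation:
Step 1: prey: 40+20-10=50; pred: 9+7-2=14
Step 2: prey: 50+25-21=54; pred: 14+14-4=24
Step 3: prey: 54+27-38=43; pred: 24+25-7=42
Step 4: prey: 43+21-54=10; pred: 42+36-12=66
Step 5: prey: 10+5-19=0; pred: 66+13-19=60
Step 6: prey: 0+0-0=0; pred: 60+0-18=42
Step 7: prey: 0+0-0=0; pred: 42+0-12=30
Step 8: prey: 0+0-0=0; pred: 30+0-9=21
Step 9: prey: 0+0-0=0; pred: 21+0-6=15
Step 10: prey: 0+0-0=0; pred: 15+0-4=11
Step 11: prey: 0+0-0=0; pred: 11+0-3=8
Max prey = 54 at step 2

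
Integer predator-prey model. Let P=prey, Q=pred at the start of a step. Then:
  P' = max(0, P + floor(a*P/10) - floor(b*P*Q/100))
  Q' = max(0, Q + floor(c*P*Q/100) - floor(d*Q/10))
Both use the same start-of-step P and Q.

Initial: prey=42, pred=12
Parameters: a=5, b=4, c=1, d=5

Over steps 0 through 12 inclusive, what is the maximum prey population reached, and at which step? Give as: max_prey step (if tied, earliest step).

Answer: 79 7

Derivation:
Step 1: prey: 42+21-20=43; pred: 12+5-6=11
Step 2: prey: 43+21-18=46; pred: 11+4-5=10
Step 3: prey: 46+23-18=51; pred: 10+4-5=9
Step 4: prey: 51+25-18=58; pred: 9+4-4=9
Step 5: prey: 58+29-20=67; pred: 9+5-4=10
Step 6: prey: 67+33-26=74; pred: 10+6-5=11
Step 7: prey: 74+37-32=79; pred: 11+8-5=14
Step 8: prey: 79+39-44=74; pred: 14+11-7=18
Step 9: prey: 74+37-53=58; pred: 18+13-9=22
Step 10: prey: 58+29-51=36; pred: 22+12-11=23
Step 11: prey: 36+18-33=21; pred: 23+8-11=20
Step 12: prey: 21+10-16=15; pred: 20+4-10=14
Max prey = 79 at step 7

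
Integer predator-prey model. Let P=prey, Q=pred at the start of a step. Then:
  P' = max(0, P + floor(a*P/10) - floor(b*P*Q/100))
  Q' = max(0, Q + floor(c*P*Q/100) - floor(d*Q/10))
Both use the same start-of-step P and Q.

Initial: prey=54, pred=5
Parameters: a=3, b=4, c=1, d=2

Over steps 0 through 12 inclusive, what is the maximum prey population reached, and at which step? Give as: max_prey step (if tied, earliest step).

Step 1: prey: 54+16-10=60; pred: 5+2-1=6
Step 2: prey: 60+18-14=64; pred: 6+3-1=8
Step 3: prey: 64+19-20=63; pred: 8+5-1=12
Step 4: prey: 63+18-30=51; pred: 12+7-2=17
Step 5: prey: 51+15-34=32; pred: 17+8-3=22
Step 6: prey: 32+9-28=13; pred: 22+7-4=25
Step 7: prey: 13+3-13=3; pred: 25+3-5=23
Step 8: prey: 3+0-2=1; pred: 23+0-4=19
Step 9: prey: 1+0-0=1; pred: 19+0-3=16
Step 10: prey: 1+0-0=1; pred: 16+0-3=13
Step 11: prey: 1+0-0=1; pred: 13+0-2=11
Step 12: prey: 1+0-0=1; pred: 11+0-2=9
Max prey = 64 at step 2

Answer: 64 2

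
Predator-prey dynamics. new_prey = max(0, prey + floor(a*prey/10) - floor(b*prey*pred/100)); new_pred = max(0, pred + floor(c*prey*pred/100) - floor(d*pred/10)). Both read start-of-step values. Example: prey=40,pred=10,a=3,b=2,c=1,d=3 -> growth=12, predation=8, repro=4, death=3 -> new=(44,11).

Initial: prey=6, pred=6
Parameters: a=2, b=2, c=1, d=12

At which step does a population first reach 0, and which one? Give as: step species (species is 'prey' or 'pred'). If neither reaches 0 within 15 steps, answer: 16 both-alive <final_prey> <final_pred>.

Answer: 1 pred

Derivation:
Step 1: prey: 6+1-0=7; pred: 6+0-7=0
First extinction: pred at step 1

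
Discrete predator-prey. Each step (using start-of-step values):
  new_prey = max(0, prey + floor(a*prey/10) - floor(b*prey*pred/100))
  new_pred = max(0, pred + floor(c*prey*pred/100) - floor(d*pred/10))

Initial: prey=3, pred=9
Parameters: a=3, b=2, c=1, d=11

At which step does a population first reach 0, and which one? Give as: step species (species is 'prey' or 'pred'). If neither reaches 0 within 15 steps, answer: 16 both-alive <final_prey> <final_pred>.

Answer: 1 pred

Derivation:
Step 1: prey: 3+0-0=3; pred: 9+0-9=0
First extinction: pred at step 1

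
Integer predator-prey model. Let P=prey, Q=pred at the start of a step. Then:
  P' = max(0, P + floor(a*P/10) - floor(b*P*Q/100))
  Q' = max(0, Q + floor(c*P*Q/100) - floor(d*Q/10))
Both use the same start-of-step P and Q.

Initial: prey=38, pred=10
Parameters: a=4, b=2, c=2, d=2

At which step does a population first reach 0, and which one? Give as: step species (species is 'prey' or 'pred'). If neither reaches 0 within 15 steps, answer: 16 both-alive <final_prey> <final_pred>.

Step 1: prey: 38+15-7=46; pred: 10+7-2=15
Step 2: prey: 46+18-13=51; pred: 15+13-3=25
Step 3: prey: 51+20-25=46; pred: 25+25-5=45
Step 4: prey: 46+18-41=23; pred: 45+41-9=77
Step 5: prey: 23+9-35=0; pred: 77+35-15=97
First extinction: prey at step 5

Answer: 5 prey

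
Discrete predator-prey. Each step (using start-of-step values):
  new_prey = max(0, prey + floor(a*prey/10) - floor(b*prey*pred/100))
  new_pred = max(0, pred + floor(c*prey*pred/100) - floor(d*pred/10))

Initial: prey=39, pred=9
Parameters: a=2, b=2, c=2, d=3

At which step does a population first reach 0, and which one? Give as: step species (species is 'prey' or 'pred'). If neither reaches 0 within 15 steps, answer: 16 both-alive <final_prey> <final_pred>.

Answer: 16 both-alive 1 3

Derivation:
Step 1: prey: 39+7-7=39; pred: 9+7-2=14
Step 2: prey: 39+7-10=36; pred: 14+10-4=20
Step 3: prey: 36+7-14=29; pred: 20+14-6=28
Step 4: prey: 29+5-16=18; pred: 28+16-8=36
Step 5: prey: 18+3-12=9; pred: 36+12-10=38
Step 6: prey: 9+1-6=4; pred: 38+6-11=33
Step 7: prey: 4+0-2=2; pred: 33+2-9=26
Step 8: prey: 2+0-1=1; pred: 26+1-7=20
Step 9: prey: 1+0-0=1; pred: 20+0-6=14
Step 10: prey: 1+0-0=1; pred: 14+0-4=10
Step 11: prey: 1+0-0=1; pred: 10+0-3=7
Step 12: prey: 1+0-0=1; pred: 7+0-2=5
Step 13: prey: 1+0-0=1; pred: 5+0-1=4
Step 14: prey: 1+0-0=1; pred: 4+0-1=3
Step 15: prey: 1+0-0=1; pred: 3+0-0=3
No extinction within 15 steps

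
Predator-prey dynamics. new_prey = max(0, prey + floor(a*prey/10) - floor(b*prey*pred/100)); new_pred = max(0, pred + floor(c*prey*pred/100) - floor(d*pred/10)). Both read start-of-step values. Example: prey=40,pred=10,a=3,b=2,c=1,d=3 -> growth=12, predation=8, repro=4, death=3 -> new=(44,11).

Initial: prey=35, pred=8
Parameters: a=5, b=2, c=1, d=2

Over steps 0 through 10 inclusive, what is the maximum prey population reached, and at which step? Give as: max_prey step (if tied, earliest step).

Answer: 92 4

Derivation:
Step 1: prey: 35+17-5=47; pred: 8+2-1=9
Step 2: prey: 47+23-8=62; pred: 9+4-1=12
Step 3: prey: 62+31-14=79; pred: 12+7-2=17
Step 4: prey: 79+39-26=92; pred: 17+13-3=27
Step 5: prey: 92+46-49=89; pred: 27+24-5=46
Step 6: prey: 89+44-81=52; pred: 46+40-9=77
Step 7: prey: 52+26-80=0; pred: 77+40-15=102
Step 8: prey: 0+0-0=0; pred: 102+0-20=82
Step 9: prey: 0+0-0=0; pred: 82+0-16=66
Step 10: prey: 0+0-0=0; pred: 66+0-13=53
Max prey = 92 at step 4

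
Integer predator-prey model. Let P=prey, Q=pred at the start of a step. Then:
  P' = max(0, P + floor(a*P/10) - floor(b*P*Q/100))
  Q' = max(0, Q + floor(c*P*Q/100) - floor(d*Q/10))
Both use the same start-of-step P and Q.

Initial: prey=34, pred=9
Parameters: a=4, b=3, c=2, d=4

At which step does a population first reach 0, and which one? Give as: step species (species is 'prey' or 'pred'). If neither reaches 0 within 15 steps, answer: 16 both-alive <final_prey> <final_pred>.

Answer: 16 both-alive 1 2

Derivation:
Step 1: prey: 34+13-9=38; pred: 9+6-3=12
Step 2: prey: 38+15-13=40; pred: 12+9-4=17
Step 3: prey: 40+16-20=36; pred: 17+13-6=24
Step 4: prey: 36+14-25=25; pred: 24+17-9=32
Step 5: prey: 25+10-24=11; pred: 32+16-12=36
Step 6: prey: 11+4-11=4; pred: 36+7-14=29
Step 7: prey: 4+1-3=2; pred: 29+2-11=20
Step 8: prey: 2+0-1=1; pred: 20+0-8=12
Step 9: prey: 1+0-0=1; pred: 12+0-4=8
Step 10: prey: 1+0-0=1; pred: 8+0-3=5
Step 11: prey: 1+0-0=1; pred: 5+0-2=3
Step 12: prey: 1+0-0=1; pred: 3+0-1=2
Step 13: prey: 1+0-0=1; pred: 2+0-0=2
Steps 14-15: state stable at prey=1, pred=2 (no change)
No extinction within 15 steps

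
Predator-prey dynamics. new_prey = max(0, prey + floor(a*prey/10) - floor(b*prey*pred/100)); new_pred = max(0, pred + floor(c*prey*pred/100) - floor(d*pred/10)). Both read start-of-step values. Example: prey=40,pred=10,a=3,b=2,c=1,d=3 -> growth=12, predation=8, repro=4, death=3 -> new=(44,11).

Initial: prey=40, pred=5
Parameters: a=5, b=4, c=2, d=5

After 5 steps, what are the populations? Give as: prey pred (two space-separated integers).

Step 1: prey: 40+20-8=52; pred: 5+4-2=7
Step 2: prey: 52+26-14=64; pred: 7+7-3=11
Step 3: prey: 64+32-28=68; pred: 11+14-5=20
Step 4: prey: 68+34-54=48; pred: 20+27-10=37
Step 5: prey: 48+24-71=1; pred: 37+35-18=54

Answer: 1 54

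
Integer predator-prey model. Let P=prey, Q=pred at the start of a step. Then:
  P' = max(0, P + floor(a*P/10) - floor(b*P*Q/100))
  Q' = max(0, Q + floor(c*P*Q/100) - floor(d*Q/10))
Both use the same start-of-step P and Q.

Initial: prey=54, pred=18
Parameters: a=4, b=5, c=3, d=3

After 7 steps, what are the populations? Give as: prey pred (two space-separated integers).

Answer: 0 12

Derivation:
Step 1: prey: 54+21-48=27; pred: 18+29-5=42
Step 2: prey: 27+10-56=0; pred: 42+34-12=64
Step 3: prey: 0+0-0=0; pred: 64+0-19=45
Step 4: prey: 0+0-0=0; pred: 45+0-13=32
Step 5: prey: 0+0-0=0; pred: 32+0-9=23
Step 6: prey: 0+0-0=0; pred: 23+0-6=17
Step 7: prey: 0+0-0=0; pred: 17+0-5=12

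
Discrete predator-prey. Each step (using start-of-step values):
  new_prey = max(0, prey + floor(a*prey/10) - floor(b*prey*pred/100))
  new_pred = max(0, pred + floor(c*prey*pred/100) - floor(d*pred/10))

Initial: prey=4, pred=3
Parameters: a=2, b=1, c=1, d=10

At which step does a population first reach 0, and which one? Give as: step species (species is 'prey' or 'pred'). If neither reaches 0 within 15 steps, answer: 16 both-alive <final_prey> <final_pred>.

Answer: 1 pred

Derivation:
Step 1: prey: 4+0-0=4; pred: 3+0-3=0
First extinction: pred at step 1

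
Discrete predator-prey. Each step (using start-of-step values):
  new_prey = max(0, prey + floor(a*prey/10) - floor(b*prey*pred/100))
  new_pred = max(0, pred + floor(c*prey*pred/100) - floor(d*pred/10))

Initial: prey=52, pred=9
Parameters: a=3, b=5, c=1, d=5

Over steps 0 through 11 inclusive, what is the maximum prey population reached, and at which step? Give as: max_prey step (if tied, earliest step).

Answer: 71 11

Derivation:
Step 1: prey: 52+15-23=44; pred: 9+4-4=9
Step 2: prey: 44+13-19=38; pred: 9+3-4=8
Step 3: prey: 38+11-15=34; pred: 8+3-4=7
Step 4: prey: 34+10-11=33; pred: 7+2-3=6
Step 5: prey: 33+9-9=33; pred: 6+1-3=4
Step 6: prey: 33+9-6=36; pred: 4+1-2=3
Step 7: prey: 36+10-5=41; pred: 3+1-1=3
Step 8: prey: 41+12-6=47; pred: 3+1-1=3
Step 9: prey: 47+14-7=54; pred: 3+1-1=3
Step 10: prey: 54+16-8=62; pred: 3+1-1=3
Step 11: prey: 62+18-9=71; pred: 3+1-1=3
Max prey = 71 at step 11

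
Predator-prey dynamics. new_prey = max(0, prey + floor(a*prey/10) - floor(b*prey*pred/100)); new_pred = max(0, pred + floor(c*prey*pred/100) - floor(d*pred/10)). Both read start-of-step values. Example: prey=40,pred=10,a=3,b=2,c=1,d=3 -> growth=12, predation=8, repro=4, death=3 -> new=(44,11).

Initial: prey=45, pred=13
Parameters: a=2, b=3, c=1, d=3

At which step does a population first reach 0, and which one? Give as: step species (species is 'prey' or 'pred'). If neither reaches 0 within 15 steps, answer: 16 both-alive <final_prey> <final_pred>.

Step 1: prey: 45+9-17=37; pred: 13+5-3=15
Step 2: prey: 37+7-16=28; pred: 15+5-4=16
Step 3: prey: 28+5-13=20; pred: 16+4-4=16
Step 4: prey: 20+4-9=15; pred: 16+3-4=15
Step 5: prey: 15+3-6=12; pred: 15+2-4=13
Step 6: prey: 12+2-4=10; pred: 13+1-3=11
Step 7: prey: 10+2-3=9; pred: 11+1-3=9
Step 8: prey: 9+1-2=8; pred: 9+0-2=7
Step 9: prey: 8+1-1=8; pred: 7+0-2=5
Step 10: prey: 8+1-1=8; pred: 5+0-1=4
Step 11: prey: 8+1-0=9; pred: 4+0-1=3
Step 12: prey: 9+1-0=10; pred: 3+0-0=3
Step 13: prey: 10+2-0=12; pred: 3+0-0=3
Step 14: prey: 12+2-1=13; pred: 3+0-0=3
Step 15: prey: 13+2-1=14; pred: 3+0-0=3
No extinction within 15 steps

Answer: 16 both-alive 14 3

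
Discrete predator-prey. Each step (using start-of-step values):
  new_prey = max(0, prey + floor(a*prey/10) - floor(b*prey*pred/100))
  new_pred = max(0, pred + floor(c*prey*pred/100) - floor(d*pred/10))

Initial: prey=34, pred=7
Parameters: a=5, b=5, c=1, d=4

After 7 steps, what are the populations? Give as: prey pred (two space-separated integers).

Answer: 50 15

Derivation:
Step 1: prey: 34+17-11=40; pred: 7+2-2=7
Step 2: prey: 40+20-14=46; pred: 7+2-2=7
Step 3: prey: 46+23-16=53; pred: 7+3-2=8
Step 4: prey: 53+26-21=58; pred: 8+4-3=9
Step 5: prey: 58+29-26=61; pred: 9+5-3=11
Step 6: prey: 61+30-33=58; pred: 11+6-4=13
Step 7: prey: 58+29-37=50; pred: 13+7-5=15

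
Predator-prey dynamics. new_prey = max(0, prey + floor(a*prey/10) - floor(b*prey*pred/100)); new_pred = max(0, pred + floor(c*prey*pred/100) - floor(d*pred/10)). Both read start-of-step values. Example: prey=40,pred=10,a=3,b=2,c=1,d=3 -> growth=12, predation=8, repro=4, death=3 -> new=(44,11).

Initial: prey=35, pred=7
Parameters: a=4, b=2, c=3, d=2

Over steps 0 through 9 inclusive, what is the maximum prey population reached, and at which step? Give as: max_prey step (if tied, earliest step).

Step 1: prey: 35+14-4=45; pred: 7+7-1=13
Step 2: prey: 45+18-11=52; pred: 13+17-2=28
Step 3: prey: 52+20-29=43; pred: 28+43-5=66
Step 4: prey: 43+17-56=4; pred: 66+85-13=138
Step 5: prey: 4+1-11=0; pred: 138+16-27=127
Step 6: prey: 0+0-0=0; pred: 127+0-25=102
Step 7: prey: 0+0-0=0; pred: 102+0-20=82
Step 8: prey: 0+0-0=0; pred: 82+0-16=66
Step 9: prey: 0+0-0=0; pred: 66+0-13=53
Max prey = 52 at step 2

Answer: 52 2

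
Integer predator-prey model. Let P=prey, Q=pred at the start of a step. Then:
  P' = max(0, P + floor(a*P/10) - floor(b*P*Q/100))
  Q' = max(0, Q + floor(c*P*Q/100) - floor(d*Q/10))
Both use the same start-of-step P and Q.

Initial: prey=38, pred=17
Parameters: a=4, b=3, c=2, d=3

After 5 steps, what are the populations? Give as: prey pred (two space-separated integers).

Answer: 1 27

Derivation:
Step 1: prey: 38+15-19=34; pred: 17+12-5=24
Step 2: prey: 34+13-24=23; pred: 24+16-7=33
Step 3: prey: 23+9-22=10; pred: 33+15-9=39
Step 4: prey: 10+4-11=3; pred: 39+7-11=35
Step 5: prey: 3+1-3=1; pred: 35+2-10=27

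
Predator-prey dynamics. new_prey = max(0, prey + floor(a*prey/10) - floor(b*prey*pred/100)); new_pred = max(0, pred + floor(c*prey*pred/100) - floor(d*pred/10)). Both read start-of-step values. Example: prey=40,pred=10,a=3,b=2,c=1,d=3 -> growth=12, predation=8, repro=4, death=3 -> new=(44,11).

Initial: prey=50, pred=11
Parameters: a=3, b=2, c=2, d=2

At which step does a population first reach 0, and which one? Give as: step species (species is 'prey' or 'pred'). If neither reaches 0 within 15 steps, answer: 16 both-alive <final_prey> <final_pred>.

Step 1: prey: 50+15-11=54; pred: 11+11-2=20
Step 2: prey: 54+16-21=49; pred: 20+21-4=37
Step 3: prey: 49+14-36=27; pred: 37+36-7=66
Step 4: prey: 27+8-35=0; pred: 66+35-13=88
First extinction: prey at step 4

Answer: 4 prey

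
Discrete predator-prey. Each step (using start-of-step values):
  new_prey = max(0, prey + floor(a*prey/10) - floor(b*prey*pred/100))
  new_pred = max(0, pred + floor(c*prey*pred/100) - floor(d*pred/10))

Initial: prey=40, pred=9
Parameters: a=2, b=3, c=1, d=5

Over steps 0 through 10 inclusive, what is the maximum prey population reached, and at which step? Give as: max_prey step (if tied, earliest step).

Step 1: prey: 40+8-10=38; pred: 9+3-4=8
Step 2: prey: 38+7-9=36; pred: 8+3-4=7
Step 3: prey: 36+7-7=36; pred: 7+2-3=6
Step 4: prey: 36+7-6=37; pred: 6+2-3=5
Step 5: prey: 37+7-5=39; pred: 5+1-2=4
Step 6: prey: 39+7-4=42; pred: 4+1-2=3
Step 7: prey: 42+8-3=47; pred: 3+1-1=3
Step 8: prey: 47+9-4=52; pred: 3+1-1=3
Step 9: prey: 52+10-4=58; pred: 3+1-1=3
Step 10: prey: 58+11-5=64; pred: 3+1-1=3
Max prey = 64 at step 10

Answer: 64 10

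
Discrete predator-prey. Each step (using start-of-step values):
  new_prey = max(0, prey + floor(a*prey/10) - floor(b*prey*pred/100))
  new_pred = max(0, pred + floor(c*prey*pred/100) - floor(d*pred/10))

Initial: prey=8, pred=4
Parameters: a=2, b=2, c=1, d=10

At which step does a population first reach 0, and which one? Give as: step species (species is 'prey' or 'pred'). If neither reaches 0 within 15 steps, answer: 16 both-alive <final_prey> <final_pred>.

Step 1: prey: 8+1-0=9; pred: 4+0-4=0
First extinction: pred at step 1

Answer: 1 pred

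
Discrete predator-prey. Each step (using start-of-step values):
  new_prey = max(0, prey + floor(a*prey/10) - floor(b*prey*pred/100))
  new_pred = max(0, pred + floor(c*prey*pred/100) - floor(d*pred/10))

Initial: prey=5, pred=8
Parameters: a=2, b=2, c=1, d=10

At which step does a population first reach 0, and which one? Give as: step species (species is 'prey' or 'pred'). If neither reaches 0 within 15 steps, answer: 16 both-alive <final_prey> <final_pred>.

Answer: 1 pred

Derivation:
Step 1: prey: 5+1-0=6; pred: 8+0-8=0
First extinction: pred at step 1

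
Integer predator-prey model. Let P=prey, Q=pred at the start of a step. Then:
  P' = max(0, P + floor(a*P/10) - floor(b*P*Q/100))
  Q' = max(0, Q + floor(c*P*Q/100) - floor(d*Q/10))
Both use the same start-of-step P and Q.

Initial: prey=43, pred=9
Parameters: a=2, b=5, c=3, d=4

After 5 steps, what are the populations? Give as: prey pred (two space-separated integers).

Answer: 0 9

Derivation:
Step 1: prey: 43+8-19=32; pred: 9+11-3=17
Step 2: prey: 32+6-27=11; pred: 17+16-6=27
Step 3: prey: 11+2-14=0; pred: 27+8-10=25
Step 4: prey: 0+0-0=0; pred: 25+0-10=15
Step 5: prey: 0+0-0=0; pred: 15+0-6=9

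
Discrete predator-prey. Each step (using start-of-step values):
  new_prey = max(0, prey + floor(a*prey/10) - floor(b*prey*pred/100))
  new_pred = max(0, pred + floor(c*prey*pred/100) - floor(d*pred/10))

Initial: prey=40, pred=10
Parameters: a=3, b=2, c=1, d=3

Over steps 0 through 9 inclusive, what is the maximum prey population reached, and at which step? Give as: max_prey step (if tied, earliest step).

Step 1: prey: 40+12-8=44; pred: 10+4-3=11
Step 2: prey: 44+13-9=48; pred: 11+4-3=12
Step 3: prey: 48+14-11=51; pred: 12+5-3=14
Step 4: prey: 51+15-14=52; pred: 14+7-4=17
Step 5: prey: 52+15-17=50; pred: 17+8-5=20
Step 6: prey: 50+15-20=45; pred: 20+10-6=24
Step 7: prey: 45+13-21=37; pred: 24+10-7=27
Step 8: prey: 37+11-19=29; pred: 27+9-8=28
Step 9: prey: 29+8-16=21; pred: 28+8-8=28
Max prey = 52 at step 4

Answer: 52 4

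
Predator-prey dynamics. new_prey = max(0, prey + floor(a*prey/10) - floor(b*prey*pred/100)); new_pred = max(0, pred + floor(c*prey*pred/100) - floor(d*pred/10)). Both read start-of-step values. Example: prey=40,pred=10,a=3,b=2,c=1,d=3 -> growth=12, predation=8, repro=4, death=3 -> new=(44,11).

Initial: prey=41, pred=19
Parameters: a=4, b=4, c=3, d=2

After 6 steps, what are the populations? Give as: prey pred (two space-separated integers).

Step 1: prey: 41+16-31=26; pred: 19+23-3=39
Step 2: prey: 26+10-40=0; pred: 39+30-7=62
Step 3: prey: 0+0-0=0; pred: 62+0-12=50
Step 4: prey: 0+0-0=0; pred: 50+0-10=40
Step 5: prey: 0+0-0=0; pred: 40+0-8=32
Step 6: prey: 0+0-0=0; pred: 32+0-6=26

Answer: 0 26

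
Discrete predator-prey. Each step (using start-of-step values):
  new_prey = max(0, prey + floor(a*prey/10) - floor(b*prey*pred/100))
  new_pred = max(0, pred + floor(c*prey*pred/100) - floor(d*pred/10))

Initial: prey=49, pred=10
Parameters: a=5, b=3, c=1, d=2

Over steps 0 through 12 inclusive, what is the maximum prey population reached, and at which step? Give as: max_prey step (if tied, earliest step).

Step 1: prey: 49+24-14=59; pred: 10+4-2=12
Step 2: prey: 59+29-21=67; pred: 12+7-2=17
Step 3: prey: 67+33-34=66; pred: 17+11-3=25
Step 4: prey: 66+33-49=50; pred: 25+16-5=36
Step 5: prey: 50+25-54=21; pred: 36+18-7=47
Step 6: prey: 21+10-29=2; pred: 47+9-9=47
Step 7: prey: 2+1-2=1; pred: 47+0-9=38
Step 8: prey: 1+0-1=0; pred: 38+0-7=31
Step 9: prey: 0+0-0=0; pred: 31+0-6=25
Step 10: prey: 0+0-0=0; pred: 25+0-5=20
Step 11: prey: 0+0-0=0; pred: 20+0-4=16
Step 12: prey: 0+0-0=0; pred: 16+0-3=13
Max prey = 67 at step 2

Answer: 67 2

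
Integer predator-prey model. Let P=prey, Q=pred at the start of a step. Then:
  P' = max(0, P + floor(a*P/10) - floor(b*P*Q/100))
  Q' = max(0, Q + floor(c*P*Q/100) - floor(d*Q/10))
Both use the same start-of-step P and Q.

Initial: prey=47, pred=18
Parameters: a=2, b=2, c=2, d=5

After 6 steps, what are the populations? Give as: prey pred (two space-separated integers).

Answer: 5 10

Derivation:
Step 1: prey: 47+9-16=40; pred: 18+16-9=25
Step 2: prey: 40+8-20=28; pred: 25+20-12=33
Step 3: prey: 28+5-18=15; pred: 33+18-16=35
Step 4: prey: 15+3-10=8; pred: 35+10-17=28
Step 5: prey: 8+1-4=5; pred: 28+4-14=18
Step 6: prey: 5+1-1=5; pred: 18+1-9=10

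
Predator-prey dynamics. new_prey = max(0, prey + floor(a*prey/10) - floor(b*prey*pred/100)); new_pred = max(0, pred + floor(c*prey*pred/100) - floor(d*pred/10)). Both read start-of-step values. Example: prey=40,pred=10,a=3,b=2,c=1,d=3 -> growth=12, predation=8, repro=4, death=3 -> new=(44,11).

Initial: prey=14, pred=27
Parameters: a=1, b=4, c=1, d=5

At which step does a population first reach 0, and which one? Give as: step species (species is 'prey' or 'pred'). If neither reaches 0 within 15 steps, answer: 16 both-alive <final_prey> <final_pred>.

Step 1: prey: 14+1-15=0; pred: 27+3-13=17
First extinction: prey at step 1

Answer: 1 prey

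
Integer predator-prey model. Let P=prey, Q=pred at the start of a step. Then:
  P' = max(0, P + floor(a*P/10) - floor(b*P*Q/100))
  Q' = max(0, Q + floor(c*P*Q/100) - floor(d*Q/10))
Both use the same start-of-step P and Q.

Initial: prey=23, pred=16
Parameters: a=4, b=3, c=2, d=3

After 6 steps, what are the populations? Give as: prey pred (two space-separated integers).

Answer: 7 17

Derivation:
Step 1: prey: 23+9-11=21; pred: 16+7-4=19
Step 2: prey: 21+8-11=18; pred: 19+7-5=21
Step 3: prey: 18+7-11=14; pred: 21+7-6=22
Step 4: prey: 14+5-9=10; pred: 22+6-6=22
Step 5: prey: 10+4-6=8; pred: 22+4-6=20
Step 6: prey: 8+3-4=7; pred: 20+3-6=17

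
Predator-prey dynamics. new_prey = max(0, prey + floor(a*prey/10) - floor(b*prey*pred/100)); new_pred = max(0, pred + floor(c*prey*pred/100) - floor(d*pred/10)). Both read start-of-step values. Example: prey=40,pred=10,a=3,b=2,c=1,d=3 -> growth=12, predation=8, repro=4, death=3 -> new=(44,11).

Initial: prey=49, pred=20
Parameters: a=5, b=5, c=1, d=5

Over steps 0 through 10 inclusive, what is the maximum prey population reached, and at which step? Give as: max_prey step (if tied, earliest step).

Step 1: prey: 49+24-49=24; pred: 20+9-10=19
Step 2: prey: 24+12-22=14; pred: 19+4-9=14
Step 3: prey: 14+7-9=12; pred: 14+1-7=8
Step 4: prey: 12+6-4=14; pred: 8+0-4=4
Step 5: prey: 14+7-2=19; pred: 4+0-2=2
Step 6: prey: 19+9-1=27; pred: 2+0-1=1
Step 7: prey: 27+13-1=39; pred: 1+0-0=1
Step 8: prey: 39+19-1=57; pred: 1+0-0=1
Step 9: prey: 57+28-2=83; pred: 1+0-0=1
Step 10: prey: 83+41-4=120; pred: 1+0-0=1
Max prey = 120 at step 10

Answer: 120 10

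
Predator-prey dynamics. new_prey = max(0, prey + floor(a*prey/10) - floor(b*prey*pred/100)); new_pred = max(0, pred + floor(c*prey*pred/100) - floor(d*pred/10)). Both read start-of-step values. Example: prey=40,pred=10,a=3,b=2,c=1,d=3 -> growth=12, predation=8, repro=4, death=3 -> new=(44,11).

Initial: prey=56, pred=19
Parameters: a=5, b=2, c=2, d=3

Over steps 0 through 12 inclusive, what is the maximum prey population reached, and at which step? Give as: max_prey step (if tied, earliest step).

Step 1: prey: 56+28-21=63; pred: 19+21-5=35
Step 2: prey: 63+31-44=50; pred: 35+44-10=69
Step 3: prey: 50+25-69=6; pred: 69+69-20=118
Step 4: prey: 6+3-14=0; pred: 118+14-35=97
Step 5: prey: 0+0-0=0; pred: 97+0-29=68
Step 6: prey: 0+0-0=0; pred: 68+0-20=48
Step 7: prey: 0+0-0=0; pred: 48+0-14=34
Step 8: prey: 0+0-0=0; pred: 34+0-10=24
Step 9: prey: 0+0-0=0; pred: 24+0-7=17
Step 10: prey: 0+0-0=0; pred: 17+0-5=12
Step 11: prey: 0+0-0=0; pred: 12+0-3=9
Step 12: prey: 0+0-0=0; pred: 9+0-2=7
Max prey = 63 at step 1

Answer: 63 1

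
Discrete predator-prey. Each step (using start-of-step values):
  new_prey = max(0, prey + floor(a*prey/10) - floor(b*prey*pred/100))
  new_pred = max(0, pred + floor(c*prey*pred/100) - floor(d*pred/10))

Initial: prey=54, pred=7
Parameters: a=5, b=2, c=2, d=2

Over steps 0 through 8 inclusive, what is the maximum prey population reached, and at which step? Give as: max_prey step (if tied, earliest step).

Step 1: prey: 54+27-7=74; pred: 7+7-1=13
Step 2: prey: 74+37-19=92; pred: 13+19-2=30
Step 3: prey: 92+46-55=83; pred: 30+55-6=79
Step 4: prey: 83+41-131=0; pred: 79+131-15=195
Step 5: prey: 0+0-0=0; pred: 195+0-39=156
Step 6: prey: 0+0-0=0; pred: 156+0-31=125
Step 7: prey: 0+0-0=0; pred: 125+0-25=100
Step 8: prey: 0+0-0=0; pred: 100+0-20=80
Max prey = 92 at step 2

Answer: 92 2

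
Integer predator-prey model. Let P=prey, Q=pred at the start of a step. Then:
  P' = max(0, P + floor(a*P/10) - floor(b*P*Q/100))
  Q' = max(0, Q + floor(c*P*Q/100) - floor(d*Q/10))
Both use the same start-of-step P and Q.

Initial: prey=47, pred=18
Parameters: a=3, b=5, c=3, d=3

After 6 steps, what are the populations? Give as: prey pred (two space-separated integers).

Answer: 0 12

Derivation:
Step 1: prey: 47+14-42=19; pred: 18+25-5=38
Step 2: prey: 19+5-36=0; pred: 38+21-11=48
Step 3: prey: 0+0-0=0; pred: 48+0-14=34
Step 4: prey: 0+0-0=0; pred: 34+0-10=24
Step 5: prey: 0+0-0=0; pred: 24+0-7=17
Step 6: prey: 0+0-0=0; pred: 17+0-5=12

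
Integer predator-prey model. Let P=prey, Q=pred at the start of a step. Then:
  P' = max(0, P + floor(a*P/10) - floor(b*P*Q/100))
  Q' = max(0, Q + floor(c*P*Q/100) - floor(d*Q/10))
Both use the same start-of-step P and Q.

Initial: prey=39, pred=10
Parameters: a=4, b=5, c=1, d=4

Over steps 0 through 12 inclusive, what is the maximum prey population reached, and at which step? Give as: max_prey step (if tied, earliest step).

Step 1: prey: 39+15-19=35; pred: 10+3-4=9
Step 2: prey: 35+14-15=34; pred: 9+3-3=9
Step 3: prey: 34+13-15=32; pred: 9+3-3=9
Step 4: prey: 32+12-14=30; pred: 9+2-3=8
Step 5: prey: 30+12-12=30; pred: 8+2-3=7
Step 6: prey: 30+12-10=32; pred: 7+2-2=7
Step 7: prey: 32+12-11=33; pred: 7+2-2=7
Step 8: prey: 33+13-11=35; pred: 7+2-2=7
Step 9: prey: 35+14-12=37; pred: 7+2-2=7
Step 10: prey: 37+14-12=39; pred: 7+2-2=7
Step 11: prey: 39+15-13=41; pred: 7+2-2=7
Step 12: prey: 41+16-14=43; pred: 7+2-2=7
Max prey = 43 at step 12

Answer: 43 12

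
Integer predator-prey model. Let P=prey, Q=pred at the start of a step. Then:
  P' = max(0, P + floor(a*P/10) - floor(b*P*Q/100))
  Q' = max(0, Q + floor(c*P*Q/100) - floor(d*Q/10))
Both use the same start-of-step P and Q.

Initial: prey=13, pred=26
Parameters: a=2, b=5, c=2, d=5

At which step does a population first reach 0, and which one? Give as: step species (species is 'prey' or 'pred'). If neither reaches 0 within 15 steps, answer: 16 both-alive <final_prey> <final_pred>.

Step 1: prey: 13+2-16=0; pred: 26+6-13=19
First extinction: prey at step 1

Answer: 1 prey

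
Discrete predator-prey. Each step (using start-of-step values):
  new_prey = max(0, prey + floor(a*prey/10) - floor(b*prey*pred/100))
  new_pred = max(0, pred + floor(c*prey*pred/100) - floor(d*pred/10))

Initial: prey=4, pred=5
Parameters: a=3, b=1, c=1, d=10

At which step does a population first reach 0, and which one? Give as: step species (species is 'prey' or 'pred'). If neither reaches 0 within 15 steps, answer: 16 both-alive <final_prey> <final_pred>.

Step 1: prey: 4+1-0=5; pred: 5+0-5=0
First extinction: pred at step 1

Answer: 1 pred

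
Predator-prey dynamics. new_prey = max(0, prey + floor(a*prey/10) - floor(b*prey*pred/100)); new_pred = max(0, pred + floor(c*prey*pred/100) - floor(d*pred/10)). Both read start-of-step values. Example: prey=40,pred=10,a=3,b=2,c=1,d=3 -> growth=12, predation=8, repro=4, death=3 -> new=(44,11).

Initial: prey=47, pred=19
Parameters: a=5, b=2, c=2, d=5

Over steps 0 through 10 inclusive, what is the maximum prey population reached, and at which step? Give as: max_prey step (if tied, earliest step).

Answer: 53 1

Derivation:
Step 1: prey: 47+23-17=53; pred: 19+17-9=27
Step 2: prey: 53+26-28=51; pred: 27+28-13=42
Step 3: prey: 51+25-42=34; pred: 42+42-21=63
Step 4: prey: 34+17-42=9; pred: 63+42-31=74
Step 5: prey: 9+4-13=0; pred: 74+13-37=50
Step 6: prey: 0+0-0=0; pred: 50+0-25=25
Step 7: prey: 0+0-0=0; pred: 25+0-12=13
Step 8: prey: 0+0-0=0; pred: 13+0-6=7
Step 9: prey: 0+0-0=0; pred: 7+0-3=4
Step 10: prey: 0+0-0=0; pred: 4+0-2=2
Max prey = 53 at step 1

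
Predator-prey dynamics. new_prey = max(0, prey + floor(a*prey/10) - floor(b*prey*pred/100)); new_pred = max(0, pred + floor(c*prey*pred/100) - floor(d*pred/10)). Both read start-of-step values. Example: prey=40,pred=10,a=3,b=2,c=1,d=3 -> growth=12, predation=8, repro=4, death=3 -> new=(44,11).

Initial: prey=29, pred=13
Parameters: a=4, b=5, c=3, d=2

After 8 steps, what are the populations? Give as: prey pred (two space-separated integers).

Step 1: prey: 29+11-18=22; pred: 13+11-2=22
Step 2: prey: 22+8-24=6; pred: 22+14-4=32
Step 3: prey: 6+2-9=0; pred: 32+5-6=31
Step 4: prey: 0+0-0=0; pred: 31+0-6=25
Step 5: prey: 0+0-0=0; pred: 25+0-5=20
Step 6: prey: 0+0-0=0; pred: 20+0-4=16
Step 7: prey: 0+0-0=0; pred: 16+0-3=13
Step 8: prey: 0+0-0=0; pred: 13+0-2=11

Answer: 0 11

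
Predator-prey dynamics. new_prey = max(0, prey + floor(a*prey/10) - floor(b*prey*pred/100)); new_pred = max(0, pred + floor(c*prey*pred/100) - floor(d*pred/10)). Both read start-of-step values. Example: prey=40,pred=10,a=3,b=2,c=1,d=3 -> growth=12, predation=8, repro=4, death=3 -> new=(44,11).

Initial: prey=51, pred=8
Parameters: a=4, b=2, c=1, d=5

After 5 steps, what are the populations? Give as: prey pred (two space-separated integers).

Answer: 118 27

Derivation:
Step 1: prey: 51+20-8=63; pred: 8+4-4=8
Step 2: prey: 63+25-10=78; pred: 8+5-4=9
Step 3: prey: 78+31-14=95; pred: 9+7-4=12
Step 4: prey: 95+38-22=111; pred: 12+11-6=17
Step 5: prey: 111+44-37=118; pred: 17+18-8=27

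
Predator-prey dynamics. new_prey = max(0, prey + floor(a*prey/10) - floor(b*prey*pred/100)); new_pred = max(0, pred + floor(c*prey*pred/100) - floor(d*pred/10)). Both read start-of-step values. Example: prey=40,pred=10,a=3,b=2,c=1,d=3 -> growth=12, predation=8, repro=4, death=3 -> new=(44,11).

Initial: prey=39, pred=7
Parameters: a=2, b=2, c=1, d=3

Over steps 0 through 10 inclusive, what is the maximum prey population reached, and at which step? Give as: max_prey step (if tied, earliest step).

Answer: 49 5

Derivation:
Step 1: prey: 39+7-5=41; pred: 7+2-2=7
Step 2: prey: 41+8-5=44; pred: 7+2-2=7
Step 3: prey: 44+8-6=46; pred: 7+3-2=8
Step 4: prey: 46+9-7=48; pred: 8+3-2=9
Step 5: prey: 48+9-8=49; pred: 9+4-2=11
Step 6: prey: 49+9-10=48; pred: 11+5-3=13
Step 7: prey: 48+9-12=45; pred: 13+6-3=16
Step 8: prey: 45+9-14=40; pred: 16+7-4=19
Step 9: prey: 40+8-15=33; pred: 19+7-5=21
Step 10: prey: 33+6-13=26; pred: 21+6-6=21
Max prey = 49 at step 5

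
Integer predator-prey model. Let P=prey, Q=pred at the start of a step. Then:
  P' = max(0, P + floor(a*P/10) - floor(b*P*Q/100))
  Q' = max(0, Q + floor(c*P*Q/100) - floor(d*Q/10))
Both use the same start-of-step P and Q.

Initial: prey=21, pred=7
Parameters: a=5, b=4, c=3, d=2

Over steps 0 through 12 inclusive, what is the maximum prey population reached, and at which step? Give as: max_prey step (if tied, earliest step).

Step 1: prey: 21+10-5=26; pred: 7+4-1=10
Step 2: prey: 26+13-10=29; pred: 10+7-2=15
Step 3: prey: 29+14-17=26; pred: 15+13-3=25
Step 4: prey: 26+13-26=13; pred: 25+19-5=39
Step 5: prey: 13+6-20=0; pred: 39+15-7=47
Step 6: prey: 0+0-0=0; pred: 47+0-9=38
Step 7: prey: 0+0-0=0; pred: 38+0-7=31
Step 8: prey: 0+0-0=0; pred: 31+0-6=25
Step 9: prey: 0+0-0=0; pred: 25+0-5=20
Step 10: prey: 0+0-0=0; pred: 20+0-4=16
Step 11: prey: 0+0-0=0; pred: 16+0-3=13
Step 12: prey: 0+0-0=0; pred: 13+0-2=11
Max prey = 29 at step 2

Answer: 29 2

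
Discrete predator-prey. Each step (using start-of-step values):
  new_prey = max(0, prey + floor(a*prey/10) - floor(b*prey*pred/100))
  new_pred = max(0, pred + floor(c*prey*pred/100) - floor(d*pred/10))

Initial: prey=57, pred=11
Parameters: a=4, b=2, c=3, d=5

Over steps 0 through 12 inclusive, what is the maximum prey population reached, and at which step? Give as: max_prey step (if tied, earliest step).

Answer: 67 1

Derivation:
Step 1: prey: 57+22-12=67; pred: 11+18-5=24
Step 2: prey: 67+26-32=61; pred: 24+48-12=60
Step 3: prey: 61+24-73=12; pred: 60+109-30=139
Step 4: prey: 12+4-33=0; pred: 139+50-69=120
Step 5: prey: 0+0-0=0; pred: 120+0-60=60
Step 6: prey: 0+0-0=0; pred: 60+0-30=30
Step 7: prey: 0+0-0=0; pred: 30+0-15=15
Step 8: prey: 0+0-0=0; pred: 15+0-7=8
Step 9: prey: 0+0-0=0; pred: 8+0-4=4
Step 10: prey: 0+0-0=0; pred: 4+0-2=2
Step 11: prey: 0+0-0=0; pred: 2+0-1=1
Step 12: prey: 0+0-0=0; pred: 1+0-0=1
Max prey = 67 at step 1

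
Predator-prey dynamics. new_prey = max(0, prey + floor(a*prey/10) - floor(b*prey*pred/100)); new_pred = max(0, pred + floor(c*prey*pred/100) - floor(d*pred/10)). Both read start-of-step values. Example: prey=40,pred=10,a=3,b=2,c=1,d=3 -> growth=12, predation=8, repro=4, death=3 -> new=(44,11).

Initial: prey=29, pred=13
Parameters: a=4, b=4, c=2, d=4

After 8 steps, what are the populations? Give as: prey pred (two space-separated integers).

Answer: 9 6

Derivation:
Step 1: prey: 29+11-15=25; pred: 13+7-5=15
Step 2: prey: 25+10-15=20; pred: 15+7-6=16
Step 3: prey: 20+8-12=16; pred: 16+6-6=16
Step 4: prey: 16+6-10=12; pred: 16+5-6=15
Step 5: prey: 12+4-7=9; pred: 15+3-6=12
Step 6: prey: 9+3-4=8; pred: 12+2-4=10
Step 7: prey: 8+3-3=8; pred: 10+1-4=7
Step 8: prey: 8+3-2=9; pred: 7+1-2=6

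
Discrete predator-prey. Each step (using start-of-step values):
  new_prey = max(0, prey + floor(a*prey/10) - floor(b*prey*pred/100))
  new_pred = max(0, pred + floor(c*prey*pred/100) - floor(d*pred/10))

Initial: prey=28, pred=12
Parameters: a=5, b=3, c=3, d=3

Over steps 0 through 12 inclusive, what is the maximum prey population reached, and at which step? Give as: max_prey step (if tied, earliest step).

Answer: 32 1

Derivation:
Step 1: prey: 28+14-10=32; pred: 12+10-3=19
Step 2: prey: 32+16-18=30; pred: 19+18-5=32
Step 3: prey: 30+15-28=17; pred: 32+28-9=51
Step 4: prey: 17+8-26=0; pred: 51+26-15=62
Step 5: prey: 0+0-0=0; pred: 62+0-18=44
Step 6: prey: 0+0-0=0; pred: 44+0-13=31
Step 7: prey: 0+0-0=0; pred: 31+0-9=22
Step 8: prey: 0+0-0=0; pred: 22+0-6=16
Step 9: prey: 0+0-0=0; pred: 16+0-4=12
Step 10: prey: 0+0-0=0; pred: 12+0-3=9
Step 11: prey: 0+0-0=0; pred: 9+0-2=7
Step 12: prey: 0+0-0=0; pred: 7+0-2=5
Max prey = 32 at step 1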